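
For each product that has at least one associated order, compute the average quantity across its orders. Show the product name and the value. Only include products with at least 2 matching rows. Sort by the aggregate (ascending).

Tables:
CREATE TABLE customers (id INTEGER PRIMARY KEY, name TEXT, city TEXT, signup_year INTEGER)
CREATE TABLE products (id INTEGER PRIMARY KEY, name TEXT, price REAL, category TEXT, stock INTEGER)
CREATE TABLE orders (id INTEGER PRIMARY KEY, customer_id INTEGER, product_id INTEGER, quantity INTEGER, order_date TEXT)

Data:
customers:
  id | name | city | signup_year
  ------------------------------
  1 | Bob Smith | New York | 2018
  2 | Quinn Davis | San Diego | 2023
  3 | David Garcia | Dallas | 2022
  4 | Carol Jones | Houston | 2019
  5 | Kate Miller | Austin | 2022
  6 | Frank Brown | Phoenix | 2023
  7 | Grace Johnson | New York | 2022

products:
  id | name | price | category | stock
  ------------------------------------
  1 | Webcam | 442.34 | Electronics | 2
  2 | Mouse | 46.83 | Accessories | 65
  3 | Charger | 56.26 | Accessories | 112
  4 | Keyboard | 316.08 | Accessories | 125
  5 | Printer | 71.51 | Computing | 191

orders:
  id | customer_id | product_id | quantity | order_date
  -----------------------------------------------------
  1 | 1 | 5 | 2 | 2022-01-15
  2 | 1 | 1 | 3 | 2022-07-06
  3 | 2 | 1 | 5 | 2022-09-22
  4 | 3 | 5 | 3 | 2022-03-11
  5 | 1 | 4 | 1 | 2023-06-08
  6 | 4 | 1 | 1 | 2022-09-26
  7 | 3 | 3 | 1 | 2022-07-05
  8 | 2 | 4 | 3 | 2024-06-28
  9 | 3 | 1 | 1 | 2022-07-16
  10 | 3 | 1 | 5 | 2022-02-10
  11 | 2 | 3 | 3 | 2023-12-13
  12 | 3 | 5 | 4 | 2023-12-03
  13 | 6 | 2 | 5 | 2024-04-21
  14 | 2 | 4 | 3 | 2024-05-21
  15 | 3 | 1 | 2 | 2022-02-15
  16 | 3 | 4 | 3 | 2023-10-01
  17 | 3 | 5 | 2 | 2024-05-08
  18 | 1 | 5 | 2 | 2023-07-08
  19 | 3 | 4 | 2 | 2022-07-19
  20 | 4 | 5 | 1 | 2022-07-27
SELECT p.name, AVG(c.quantity) AS avg_quantity FROM orders c JOIN products p ON c.product_id = p.id GROUP BY p.id, p.name HAVING COUNT(*) >= 2 ORDER BY avg_quantity ASC

Execution result:
name | avg_quantity
Charger | 2.00
Printer | 2.33
Keyboard | 2.40
Webcam | 2.83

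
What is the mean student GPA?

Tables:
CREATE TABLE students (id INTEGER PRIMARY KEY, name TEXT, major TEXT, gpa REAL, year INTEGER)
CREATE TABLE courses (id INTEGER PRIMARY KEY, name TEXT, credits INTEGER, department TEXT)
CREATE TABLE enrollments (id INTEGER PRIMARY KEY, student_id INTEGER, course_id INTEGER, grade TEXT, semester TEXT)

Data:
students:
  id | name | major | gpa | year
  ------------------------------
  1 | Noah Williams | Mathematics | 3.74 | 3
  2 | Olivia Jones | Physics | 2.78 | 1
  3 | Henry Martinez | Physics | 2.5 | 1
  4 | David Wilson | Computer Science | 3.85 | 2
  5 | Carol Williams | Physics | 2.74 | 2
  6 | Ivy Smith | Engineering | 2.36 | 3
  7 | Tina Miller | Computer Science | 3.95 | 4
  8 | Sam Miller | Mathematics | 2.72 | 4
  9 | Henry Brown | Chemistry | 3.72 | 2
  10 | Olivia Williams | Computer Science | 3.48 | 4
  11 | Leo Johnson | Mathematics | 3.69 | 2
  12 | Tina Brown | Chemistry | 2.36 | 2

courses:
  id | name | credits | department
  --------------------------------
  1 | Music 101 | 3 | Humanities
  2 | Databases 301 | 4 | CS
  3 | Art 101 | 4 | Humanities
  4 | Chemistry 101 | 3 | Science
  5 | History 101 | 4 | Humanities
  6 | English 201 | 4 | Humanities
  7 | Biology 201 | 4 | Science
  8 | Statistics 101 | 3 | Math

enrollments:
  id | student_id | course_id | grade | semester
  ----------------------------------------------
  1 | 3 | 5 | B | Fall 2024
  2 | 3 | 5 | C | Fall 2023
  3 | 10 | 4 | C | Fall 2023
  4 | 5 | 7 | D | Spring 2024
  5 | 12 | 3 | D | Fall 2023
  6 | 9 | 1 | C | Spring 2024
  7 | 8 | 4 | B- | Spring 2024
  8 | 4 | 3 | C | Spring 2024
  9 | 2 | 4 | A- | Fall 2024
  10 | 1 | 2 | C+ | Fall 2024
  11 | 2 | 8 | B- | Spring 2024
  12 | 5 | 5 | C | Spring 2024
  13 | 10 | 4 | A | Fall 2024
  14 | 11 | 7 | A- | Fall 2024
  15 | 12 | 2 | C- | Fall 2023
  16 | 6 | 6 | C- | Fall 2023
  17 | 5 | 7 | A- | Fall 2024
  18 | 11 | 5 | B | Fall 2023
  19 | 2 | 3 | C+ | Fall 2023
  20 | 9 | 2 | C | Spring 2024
SELECT AVG(gpa) FROM students

Execution result:
3.16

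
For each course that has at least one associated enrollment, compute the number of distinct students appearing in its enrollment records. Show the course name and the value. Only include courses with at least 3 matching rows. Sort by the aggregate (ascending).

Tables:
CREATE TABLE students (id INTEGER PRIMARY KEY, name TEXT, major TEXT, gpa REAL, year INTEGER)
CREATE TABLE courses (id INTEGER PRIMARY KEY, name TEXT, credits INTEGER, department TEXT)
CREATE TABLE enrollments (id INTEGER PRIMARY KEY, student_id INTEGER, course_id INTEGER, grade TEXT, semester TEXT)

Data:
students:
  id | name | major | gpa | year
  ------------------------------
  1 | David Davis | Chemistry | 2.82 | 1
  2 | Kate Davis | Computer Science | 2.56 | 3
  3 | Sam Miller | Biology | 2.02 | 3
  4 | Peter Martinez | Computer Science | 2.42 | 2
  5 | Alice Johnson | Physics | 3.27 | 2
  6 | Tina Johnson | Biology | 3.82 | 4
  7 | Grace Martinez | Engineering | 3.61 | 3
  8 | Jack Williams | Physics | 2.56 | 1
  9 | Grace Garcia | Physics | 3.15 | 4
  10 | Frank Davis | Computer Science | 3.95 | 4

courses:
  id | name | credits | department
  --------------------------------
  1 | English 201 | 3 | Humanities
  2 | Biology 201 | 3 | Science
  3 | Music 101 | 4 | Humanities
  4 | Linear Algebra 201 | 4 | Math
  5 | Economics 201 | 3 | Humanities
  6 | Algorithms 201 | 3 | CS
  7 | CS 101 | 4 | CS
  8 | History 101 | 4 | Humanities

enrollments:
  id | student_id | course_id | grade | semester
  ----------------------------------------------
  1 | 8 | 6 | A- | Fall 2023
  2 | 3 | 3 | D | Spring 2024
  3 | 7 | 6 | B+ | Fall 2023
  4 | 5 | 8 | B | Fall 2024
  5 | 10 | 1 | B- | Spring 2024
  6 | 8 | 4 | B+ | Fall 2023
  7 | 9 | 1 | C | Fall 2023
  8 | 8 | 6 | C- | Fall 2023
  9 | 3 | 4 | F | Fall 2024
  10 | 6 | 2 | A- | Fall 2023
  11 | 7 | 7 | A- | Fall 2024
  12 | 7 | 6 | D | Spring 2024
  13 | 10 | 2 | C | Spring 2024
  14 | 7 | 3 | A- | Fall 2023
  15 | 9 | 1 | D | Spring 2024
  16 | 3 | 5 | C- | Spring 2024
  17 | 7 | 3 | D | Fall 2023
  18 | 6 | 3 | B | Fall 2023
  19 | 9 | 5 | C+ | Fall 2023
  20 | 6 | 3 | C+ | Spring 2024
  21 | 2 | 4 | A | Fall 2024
SELECT p.name, COUNT(DISTINCT c.student_id) AS distinct_student_count FROM enrollments c JOIN courses p ON c.course_id = p.id GROUP BY p.id, p.name HAVING COUNT(*) >= 3 ORDER BY distinct_student_count ASC

Execution result:
name | distinct_student_count
English 201 | 2
Algorithms 201 | 2
Music 101 | 3
Linear Algebra 201 | 3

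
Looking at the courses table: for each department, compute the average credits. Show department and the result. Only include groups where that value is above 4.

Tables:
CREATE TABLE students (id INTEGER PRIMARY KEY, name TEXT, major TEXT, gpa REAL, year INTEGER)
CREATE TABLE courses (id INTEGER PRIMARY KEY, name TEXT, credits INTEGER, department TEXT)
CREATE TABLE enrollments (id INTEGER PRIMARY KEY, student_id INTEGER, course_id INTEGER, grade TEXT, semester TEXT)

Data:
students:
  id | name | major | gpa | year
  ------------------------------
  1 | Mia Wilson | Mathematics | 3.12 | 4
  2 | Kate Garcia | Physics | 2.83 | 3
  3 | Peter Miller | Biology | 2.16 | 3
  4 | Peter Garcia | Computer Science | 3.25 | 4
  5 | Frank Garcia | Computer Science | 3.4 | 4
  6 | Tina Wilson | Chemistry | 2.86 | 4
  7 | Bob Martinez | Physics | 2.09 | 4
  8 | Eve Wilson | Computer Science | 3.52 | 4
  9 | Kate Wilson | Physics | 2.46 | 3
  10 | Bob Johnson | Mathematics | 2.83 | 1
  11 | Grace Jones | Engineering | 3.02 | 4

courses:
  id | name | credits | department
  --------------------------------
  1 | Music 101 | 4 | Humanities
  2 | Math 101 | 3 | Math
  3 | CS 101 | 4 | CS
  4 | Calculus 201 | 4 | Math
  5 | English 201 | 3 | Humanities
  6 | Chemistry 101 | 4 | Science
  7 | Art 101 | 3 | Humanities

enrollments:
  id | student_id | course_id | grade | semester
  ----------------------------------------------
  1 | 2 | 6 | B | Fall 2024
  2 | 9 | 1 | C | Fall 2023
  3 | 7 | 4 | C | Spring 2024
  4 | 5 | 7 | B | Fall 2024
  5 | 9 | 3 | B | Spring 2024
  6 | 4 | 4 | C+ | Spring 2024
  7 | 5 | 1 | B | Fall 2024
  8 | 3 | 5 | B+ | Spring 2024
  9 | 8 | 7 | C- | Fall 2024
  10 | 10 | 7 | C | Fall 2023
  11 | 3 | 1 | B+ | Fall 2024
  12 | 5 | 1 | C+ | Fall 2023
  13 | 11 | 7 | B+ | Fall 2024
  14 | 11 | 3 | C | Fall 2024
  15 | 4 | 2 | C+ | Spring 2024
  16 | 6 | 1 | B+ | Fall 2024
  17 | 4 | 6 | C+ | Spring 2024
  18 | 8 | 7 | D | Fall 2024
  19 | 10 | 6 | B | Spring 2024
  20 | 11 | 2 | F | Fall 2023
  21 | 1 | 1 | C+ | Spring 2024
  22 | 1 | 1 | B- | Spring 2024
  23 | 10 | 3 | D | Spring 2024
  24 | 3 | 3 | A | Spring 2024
SELECT department, AVG(credits) AS avg_credits FROM courses GROUP BY department HAVING AVG(credits) > 4

Execution result:
(no rows)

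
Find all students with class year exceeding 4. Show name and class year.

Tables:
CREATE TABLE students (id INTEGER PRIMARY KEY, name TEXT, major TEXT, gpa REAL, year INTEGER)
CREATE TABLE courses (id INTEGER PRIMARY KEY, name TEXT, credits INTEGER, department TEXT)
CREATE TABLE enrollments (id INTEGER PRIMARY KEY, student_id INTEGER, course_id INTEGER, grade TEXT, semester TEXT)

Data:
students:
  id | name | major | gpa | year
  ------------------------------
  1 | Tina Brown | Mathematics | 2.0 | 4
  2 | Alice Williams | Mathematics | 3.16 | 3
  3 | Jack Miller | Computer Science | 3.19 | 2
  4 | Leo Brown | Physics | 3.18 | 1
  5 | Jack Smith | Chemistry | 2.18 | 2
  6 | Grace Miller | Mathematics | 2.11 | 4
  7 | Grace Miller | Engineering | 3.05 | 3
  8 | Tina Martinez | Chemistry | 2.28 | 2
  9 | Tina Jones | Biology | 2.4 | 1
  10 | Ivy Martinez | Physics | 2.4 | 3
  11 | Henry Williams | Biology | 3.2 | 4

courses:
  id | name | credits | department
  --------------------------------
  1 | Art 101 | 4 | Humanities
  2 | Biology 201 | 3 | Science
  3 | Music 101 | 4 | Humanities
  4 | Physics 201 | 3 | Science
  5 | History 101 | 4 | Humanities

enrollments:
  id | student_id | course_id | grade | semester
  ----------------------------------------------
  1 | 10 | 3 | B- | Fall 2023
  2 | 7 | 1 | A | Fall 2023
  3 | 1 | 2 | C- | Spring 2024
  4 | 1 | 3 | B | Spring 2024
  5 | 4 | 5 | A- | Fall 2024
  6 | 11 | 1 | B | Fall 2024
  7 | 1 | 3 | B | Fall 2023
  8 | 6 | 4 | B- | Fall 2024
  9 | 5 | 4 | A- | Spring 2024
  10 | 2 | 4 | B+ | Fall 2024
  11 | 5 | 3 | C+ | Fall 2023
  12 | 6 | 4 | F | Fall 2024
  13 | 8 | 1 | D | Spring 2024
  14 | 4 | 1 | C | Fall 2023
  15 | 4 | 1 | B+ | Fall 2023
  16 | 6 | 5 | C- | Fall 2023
SELECT name, year FROM students WHERE year > 4

Execution result:
(no rows)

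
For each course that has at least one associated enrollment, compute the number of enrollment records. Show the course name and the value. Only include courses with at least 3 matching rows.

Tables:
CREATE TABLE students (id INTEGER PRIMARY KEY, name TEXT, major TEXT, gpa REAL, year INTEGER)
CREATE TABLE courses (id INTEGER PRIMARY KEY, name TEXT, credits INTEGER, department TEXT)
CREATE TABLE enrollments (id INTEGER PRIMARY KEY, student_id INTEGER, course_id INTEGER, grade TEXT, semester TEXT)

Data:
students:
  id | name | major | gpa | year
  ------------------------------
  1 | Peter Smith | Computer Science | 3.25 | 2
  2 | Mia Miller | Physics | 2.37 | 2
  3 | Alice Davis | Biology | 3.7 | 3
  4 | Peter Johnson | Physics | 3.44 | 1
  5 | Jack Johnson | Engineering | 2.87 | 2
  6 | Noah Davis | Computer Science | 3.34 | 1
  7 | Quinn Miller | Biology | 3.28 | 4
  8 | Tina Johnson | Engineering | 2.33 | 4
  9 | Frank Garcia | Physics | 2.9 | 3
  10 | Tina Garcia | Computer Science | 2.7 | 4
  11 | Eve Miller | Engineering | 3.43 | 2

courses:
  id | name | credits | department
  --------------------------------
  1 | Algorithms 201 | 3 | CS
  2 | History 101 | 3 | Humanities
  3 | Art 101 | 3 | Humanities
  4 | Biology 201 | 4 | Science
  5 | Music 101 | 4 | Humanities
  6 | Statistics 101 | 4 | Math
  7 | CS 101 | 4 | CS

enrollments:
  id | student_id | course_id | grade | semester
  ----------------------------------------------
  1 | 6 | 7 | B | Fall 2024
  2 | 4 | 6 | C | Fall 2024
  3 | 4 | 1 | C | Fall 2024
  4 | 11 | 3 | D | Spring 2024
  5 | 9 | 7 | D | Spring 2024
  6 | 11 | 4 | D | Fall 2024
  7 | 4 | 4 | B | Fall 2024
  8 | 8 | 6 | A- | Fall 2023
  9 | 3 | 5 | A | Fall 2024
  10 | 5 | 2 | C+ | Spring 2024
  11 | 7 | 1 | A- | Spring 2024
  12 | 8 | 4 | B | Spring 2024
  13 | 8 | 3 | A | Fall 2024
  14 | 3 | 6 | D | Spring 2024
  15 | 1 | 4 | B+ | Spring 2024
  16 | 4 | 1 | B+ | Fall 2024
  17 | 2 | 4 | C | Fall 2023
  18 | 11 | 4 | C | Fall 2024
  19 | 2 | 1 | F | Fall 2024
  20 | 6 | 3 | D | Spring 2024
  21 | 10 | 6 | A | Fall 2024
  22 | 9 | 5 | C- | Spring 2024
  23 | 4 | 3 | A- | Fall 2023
SELECT p.name, COUNT(*) AS n FROM enrollments c JOIN courses p ON c.course_id = p.id GROUP BY p.id, p.name HAVING COUNT(*) >= 3

Execution result:
name | n
Algorithms 201 | 4
Art 101 | 4
Biology 201 | 6
Statistics 101 | 4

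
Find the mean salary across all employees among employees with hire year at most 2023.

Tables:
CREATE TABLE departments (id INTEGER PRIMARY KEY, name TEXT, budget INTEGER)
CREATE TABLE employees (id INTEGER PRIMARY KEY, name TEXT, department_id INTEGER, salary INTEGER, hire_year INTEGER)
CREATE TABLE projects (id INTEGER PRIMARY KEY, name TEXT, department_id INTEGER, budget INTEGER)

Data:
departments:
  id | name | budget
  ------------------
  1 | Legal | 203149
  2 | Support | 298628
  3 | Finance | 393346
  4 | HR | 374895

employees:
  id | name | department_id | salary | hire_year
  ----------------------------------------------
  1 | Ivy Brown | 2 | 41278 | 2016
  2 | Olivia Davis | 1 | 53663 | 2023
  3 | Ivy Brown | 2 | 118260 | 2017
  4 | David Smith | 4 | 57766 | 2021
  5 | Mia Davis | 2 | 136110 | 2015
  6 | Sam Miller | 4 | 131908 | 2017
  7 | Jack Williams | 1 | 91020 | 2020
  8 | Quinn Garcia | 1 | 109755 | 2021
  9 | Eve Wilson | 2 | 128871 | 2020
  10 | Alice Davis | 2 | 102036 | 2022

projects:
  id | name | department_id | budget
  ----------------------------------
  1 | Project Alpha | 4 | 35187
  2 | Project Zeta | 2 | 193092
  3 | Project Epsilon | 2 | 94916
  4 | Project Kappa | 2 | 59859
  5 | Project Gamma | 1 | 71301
SELECT AVG(salary) FROM employees WHERE hire_year <= 2023

Execution result:
97066.70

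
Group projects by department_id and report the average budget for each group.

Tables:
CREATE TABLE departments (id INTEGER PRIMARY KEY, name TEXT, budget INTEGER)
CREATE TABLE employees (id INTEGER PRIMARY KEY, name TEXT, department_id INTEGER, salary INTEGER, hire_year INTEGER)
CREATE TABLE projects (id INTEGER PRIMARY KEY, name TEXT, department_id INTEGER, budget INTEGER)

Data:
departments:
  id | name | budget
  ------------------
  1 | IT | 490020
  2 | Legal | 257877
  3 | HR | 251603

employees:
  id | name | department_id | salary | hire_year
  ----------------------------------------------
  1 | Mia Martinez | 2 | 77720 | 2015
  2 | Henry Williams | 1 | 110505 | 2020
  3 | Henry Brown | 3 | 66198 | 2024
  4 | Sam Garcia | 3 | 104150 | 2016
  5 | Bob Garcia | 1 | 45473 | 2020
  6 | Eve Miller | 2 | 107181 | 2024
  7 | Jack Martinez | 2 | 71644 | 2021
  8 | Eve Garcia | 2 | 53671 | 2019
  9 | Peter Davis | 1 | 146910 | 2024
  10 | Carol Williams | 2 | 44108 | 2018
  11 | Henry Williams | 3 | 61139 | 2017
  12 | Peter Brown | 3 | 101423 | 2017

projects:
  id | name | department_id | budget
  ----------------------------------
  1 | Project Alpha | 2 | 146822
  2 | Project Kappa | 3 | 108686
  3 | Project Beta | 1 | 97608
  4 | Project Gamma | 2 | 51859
SELECT department_id, AVG(budget) AS avg_budget FROM projects GROUP BY department_id

Execution result:
department_id | avg_budget
1 | 97608.00
2 | 99340.50
3 | 108686.00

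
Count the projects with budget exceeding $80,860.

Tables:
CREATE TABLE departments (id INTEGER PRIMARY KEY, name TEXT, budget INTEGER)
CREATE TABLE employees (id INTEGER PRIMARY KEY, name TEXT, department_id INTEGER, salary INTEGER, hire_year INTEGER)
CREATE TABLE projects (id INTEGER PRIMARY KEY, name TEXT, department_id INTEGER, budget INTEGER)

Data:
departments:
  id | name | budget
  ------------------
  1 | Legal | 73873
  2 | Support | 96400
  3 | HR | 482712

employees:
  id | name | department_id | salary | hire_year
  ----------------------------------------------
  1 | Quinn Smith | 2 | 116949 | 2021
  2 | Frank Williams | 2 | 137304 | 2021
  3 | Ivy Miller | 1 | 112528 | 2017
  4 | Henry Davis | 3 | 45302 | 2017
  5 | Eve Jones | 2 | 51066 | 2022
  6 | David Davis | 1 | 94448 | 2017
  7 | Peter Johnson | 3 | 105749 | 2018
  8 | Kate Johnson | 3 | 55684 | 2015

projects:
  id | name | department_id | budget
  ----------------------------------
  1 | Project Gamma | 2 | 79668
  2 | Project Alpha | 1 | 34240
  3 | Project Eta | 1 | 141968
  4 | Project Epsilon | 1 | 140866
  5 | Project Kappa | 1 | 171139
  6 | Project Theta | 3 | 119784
SELECT COUNT(*) FROM projects WHERE budget > 80860

Execution result:
4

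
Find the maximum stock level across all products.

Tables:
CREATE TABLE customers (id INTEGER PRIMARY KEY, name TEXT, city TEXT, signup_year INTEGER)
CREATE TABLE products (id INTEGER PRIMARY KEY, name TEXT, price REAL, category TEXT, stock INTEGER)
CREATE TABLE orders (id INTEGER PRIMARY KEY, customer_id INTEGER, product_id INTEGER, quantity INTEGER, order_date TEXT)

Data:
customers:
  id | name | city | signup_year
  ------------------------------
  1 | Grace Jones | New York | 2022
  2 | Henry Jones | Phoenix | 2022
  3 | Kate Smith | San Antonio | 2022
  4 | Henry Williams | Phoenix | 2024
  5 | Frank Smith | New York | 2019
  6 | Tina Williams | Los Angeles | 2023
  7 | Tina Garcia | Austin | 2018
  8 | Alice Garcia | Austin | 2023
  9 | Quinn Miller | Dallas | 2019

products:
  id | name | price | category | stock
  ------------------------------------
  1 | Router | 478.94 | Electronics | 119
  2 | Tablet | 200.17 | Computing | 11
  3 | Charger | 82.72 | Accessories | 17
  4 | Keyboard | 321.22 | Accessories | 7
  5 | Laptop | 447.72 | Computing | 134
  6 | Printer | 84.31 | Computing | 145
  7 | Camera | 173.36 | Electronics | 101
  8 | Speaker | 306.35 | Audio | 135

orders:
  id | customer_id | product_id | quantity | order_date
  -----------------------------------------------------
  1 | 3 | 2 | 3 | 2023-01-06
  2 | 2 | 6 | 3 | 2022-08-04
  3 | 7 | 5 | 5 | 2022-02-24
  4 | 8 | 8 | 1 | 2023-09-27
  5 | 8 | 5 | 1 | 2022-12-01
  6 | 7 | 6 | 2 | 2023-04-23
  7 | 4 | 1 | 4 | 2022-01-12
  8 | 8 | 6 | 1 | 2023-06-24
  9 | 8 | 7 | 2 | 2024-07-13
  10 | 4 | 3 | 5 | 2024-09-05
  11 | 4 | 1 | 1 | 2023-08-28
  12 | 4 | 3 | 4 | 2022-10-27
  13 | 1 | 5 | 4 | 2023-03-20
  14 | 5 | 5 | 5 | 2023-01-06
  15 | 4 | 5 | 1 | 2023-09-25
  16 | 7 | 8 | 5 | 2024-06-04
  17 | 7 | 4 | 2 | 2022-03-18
SELECT MAX(stock) FROM products

Execution result:
145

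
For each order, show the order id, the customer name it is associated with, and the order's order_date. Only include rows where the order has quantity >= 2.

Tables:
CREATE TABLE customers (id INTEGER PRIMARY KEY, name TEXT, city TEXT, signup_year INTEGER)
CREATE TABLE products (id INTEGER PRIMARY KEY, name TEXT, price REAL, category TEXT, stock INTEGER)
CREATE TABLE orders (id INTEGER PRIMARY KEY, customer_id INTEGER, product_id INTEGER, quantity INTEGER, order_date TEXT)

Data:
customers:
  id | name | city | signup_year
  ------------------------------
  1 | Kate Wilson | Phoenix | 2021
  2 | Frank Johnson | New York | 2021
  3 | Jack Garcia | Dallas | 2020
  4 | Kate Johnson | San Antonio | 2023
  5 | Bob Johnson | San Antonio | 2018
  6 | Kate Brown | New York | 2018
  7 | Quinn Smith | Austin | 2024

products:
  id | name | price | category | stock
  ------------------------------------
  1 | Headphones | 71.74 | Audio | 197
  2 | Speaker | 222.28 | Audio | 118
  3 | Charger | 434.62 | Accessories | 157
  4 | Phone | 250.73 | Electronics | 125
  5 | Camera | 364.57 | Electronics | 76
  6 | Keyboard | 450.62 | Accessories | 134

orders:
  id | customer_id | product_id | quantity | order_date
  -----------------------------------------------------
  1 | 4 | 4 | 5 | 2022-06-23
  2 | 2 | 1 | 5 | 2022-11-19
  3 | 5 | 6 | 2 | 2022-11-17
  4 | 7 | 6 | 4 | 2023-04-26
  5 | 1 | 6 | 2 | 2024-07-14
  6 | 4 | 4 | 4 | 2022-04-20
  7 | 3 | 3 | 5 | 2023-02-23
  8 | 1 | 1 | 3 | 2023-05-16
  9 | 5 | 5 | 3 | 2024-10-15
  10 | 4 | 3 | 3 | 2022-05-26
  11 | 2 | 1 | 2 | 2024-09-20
SELECT c.id, p.name AS customer, c.order_date FROM orders c JOIN customers p ON c.customer_id = p.id WHERE c.quantity >= 2

Execution result:
id | customer | order_date
1 | Kate Johnson | 2022-06-23
2 | Frank Johnson | 2022-11-19
3 | Bob Johnson | 2022-11-17
4 | Quinn Smith | 2023-04-26
5 | Kate Wilson | 2024-07-14
6 | Kate Johnson | 2022-04-20
7 | Jack Garcia | 2023-02-23
8 | Kate Wilson | 2023-05-16
9 | Bob Johnson | 2024-10-15
10 | Kate Johnson | 2022-05-26
11 | Frank Johnson | 2024-09-20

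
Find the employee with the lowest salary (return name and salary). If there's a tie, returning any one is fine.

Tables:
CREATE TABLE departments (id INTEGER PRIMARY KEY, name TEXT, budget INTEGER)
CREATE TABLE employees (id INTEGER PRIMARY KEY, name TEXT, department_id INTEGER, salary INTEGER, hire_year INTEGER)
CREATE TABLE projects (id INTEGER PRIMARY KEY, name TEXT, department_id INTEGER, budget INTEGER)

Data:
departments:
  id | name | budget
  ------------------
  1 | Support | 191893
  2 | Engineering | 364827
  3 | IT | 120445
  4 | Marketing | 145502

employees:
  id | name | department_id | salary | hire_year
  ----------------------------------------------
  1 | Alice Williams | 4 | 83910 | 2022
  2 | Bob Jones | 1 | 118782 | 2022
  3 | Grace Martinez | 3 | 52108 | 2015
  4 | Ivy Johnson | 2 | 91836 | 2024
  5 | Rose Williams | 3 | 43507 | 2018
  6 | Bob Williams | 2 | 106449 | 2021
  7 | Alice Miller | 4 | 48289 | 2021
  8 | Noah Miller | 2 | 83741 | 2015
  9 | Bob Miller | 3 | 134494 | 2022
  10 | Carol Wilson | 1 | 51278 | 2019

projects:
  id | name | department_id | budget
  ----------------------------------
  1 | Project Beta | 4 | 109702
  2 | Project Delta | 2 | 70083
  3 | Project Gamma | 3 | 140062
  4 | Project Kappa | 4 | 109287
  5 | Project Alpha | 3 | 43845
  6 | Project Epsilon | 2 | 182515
SELECT name, salary FROM employees ORDER BY salary ASC LIMIT 1

Execution result:
name | salary
Rose Williams | 43507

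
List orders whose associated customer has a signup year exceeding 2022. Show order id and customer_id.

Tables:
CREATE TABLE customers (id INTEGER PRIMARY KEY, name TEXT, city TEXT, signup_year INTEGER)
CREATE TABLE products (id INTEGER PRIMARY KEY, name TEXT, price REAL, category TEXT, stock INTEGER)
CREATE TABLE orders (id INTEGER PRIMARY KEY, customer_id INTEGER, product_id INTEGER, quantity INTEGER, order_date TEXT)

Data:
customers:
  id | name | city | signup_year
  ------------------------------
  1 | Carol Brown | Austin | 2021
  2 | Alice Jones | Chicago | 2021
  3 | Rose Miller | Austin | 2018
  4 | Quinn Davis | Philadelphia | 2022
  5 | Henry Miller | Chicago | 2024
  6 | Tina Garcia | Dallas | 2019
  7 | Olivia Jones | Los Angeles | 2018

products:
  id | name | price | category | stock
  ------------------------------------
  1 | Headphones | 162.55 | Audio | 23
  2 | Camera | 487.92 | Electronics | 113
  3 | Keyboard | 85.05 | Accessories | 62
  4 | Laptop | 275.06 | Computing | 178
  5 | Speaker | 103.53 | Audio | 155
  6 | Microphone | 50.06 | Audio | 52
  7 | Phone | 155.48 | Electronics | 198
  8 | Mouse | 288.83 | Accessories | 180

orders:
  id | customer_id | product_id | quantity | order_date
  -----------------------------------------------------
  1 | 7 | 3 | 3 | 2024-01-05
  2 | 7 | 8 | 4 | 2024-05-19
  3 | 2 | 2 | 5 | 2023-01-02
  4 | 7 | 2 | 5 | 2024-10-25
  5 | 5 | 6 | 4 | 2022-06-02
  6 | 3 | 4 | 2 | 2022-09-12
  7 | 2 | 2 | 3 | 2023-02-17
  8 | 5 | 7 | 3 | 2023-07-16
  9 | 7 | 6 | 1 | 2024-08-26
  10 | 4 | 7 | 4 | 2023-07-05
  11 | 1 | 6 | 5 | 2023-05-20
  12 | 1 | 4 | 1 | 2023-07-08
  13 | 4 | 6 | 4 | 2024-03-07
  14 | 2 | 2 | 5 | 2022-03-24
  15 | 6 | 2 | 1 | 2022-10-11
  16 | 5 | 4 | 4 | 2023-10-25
SELECT id, customer_id FROM orders WHERE customer_id IN (SELECT id FROM customers WHERE signup_year > 2022)

Execution result:
id | customer_id
5 | 5
8 | 5
16 | 5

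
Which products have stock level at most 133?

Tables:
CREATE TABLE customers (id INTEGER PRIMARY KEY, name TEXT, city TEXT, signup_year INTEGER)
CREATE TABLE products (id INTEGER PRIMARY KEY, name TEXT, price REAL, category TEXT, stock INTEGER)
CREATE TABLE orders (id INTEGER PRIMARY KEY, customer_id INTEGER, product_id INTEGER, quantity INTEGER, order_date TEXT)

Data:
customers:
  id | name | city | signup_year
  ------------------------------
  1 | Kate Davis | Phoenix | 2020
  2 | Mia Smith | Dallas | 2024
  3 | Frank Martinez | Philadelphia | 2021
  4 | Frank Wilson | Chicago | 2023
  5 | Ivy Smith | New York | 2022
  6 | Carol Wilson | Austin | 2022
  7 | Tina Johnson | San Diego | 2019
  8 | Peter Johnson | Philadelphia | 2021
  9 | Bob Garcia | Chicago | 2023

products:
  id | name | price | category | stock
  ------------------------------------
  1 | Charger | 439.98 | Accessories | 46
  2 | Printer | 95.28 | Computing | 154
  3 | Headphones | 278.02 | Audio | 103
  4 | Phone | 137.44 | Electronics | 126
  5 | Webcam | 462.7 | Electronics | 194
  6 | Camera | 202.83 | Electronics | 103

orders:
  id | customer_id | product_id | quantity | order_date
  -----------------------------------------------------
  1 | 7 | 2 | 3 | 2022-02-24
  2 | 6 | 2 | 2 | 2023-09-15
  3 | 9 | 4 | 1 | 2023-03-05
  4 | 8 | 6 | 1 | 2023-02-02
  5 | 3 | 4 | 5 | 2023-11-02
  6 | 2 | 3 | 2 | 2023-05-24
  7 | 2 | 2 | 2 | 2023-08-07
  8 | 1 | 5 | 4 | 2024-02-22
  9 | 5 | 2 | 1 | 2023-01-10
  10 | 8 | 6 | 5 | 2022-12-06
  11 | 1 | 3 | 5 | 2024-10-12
SELECT name, stock FROM products WHERE stock <= 133

Execution result:
name | stock
Charger | 46
Headphones | 103
Phone | 126
Camera | 103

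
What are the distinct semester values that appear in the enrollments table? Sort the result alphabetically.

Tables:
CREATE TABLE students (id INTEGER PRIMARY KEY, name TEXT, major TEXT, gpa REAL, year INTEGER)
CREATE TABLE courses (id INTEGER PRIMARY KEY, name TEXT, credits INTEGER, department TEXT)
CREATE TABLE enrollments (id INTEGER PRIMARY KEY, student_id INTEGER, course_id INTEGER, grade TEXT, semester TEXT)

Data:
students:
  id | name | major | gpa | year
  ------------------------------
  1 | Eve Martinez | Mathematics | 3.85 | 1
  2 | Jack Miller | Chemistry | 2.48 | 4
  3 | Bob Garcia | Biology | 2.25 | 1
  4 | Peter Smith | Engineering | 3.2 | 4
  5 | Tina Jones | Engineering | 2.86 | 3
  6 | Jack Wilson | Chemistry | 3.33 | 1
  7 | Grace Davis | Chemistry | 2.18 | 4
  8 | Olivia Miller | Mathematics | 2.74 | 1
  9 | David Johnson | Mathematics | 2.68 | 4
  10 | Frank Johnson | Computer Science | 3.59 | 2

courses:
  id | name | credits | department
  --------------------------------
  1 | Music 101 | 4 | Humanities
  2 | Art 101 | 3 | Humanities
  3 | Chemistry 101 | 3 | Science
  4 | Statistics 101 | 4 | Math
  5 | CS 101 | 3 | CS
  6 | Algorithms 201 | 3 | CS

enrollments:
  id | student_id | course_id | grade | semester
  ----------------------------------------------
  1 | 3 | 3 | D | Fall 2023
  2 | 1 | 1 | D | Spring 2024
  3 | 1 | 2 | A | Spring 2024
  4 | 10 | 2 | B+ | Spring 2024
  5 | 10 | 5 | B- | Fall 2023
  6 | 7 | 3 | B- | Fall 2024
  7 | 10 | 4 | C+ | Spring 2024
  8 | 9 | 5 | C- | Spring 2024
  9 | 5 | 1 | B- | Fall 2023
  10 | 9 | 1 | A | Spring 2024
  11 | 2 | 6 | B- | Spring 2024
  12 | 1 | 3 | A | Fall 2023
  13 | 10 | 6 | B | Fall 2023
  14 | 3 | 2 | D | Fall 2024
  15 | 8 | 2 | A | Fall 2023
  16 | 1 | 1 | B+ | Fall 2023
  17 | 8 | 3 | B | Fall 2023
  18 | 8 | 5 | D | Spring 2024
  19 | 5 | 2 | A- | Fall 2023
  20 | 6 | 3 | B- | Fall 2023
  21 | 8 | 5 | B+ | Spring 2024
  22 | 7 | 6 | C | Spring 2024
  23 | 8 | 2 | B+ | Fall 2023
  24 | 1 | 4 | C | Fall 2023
SELECT DISTINCT semester FROM enrollments ORDER BY semester

Execution result:
semester
Fall 2023
Fall 2024
Spring 2024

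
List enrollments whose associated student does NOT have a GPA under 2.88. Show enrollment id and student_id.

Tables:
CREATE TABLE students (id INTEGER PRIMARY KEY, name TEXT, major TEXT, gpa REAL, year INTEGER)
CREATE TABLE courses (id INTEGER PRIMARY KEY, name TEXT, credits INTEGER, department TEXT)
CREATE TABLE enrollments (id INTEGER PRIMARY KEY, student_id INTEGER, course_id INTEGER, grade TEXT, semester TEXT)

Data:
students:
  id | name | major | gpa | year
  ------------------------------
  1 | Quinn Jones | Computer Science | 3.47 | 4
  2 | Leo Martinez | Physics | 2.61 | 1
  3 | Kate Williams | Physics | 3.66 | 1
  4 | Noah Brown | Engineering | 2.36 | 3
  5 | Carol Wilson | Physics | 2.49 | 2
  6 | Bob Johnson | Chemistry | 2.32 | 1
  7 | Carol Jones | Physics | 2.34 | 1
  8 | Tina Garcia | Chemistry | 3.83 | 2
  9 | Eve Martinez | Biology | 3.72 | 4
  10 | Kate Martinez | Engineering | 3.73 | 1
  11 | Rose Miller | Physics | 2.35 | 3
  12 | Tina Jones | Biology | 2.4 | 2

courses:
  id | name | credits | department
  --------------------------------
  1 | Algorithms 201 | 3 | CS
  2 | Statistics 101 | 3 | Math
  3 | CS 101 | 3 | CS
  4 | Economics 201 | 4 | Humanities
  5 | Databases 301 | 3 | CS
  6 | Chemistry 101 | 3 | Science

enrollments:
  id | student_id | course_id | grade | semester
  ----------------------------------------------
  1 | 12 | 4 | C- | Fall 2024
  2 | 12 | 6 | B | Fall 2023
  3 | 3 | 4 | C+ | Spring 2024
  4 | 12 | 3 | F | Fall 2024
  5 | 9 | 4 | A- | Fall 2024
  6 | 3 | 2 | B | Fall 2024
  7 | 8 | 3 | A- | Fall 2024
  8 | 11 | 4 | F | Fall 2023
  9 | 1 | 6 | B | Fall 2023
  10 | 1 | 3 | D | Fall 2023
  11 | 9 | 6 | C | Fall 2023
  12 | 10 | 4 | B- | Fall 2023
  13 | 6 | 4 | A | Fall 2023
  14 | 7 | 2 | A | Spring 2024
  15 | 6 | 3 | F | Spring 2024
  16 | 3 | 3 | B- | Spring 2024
SELECT id, student_id FROM enrollments WHERE student_id NOT IN (SELECT id FROM students WHERE gpa < 2.88)

Execution result:
id | student_id
3 | 3
5 | 9
6 | 3
7 | 8
9 | 1
10 | 1
11 | 9
12 | 10
16 | 3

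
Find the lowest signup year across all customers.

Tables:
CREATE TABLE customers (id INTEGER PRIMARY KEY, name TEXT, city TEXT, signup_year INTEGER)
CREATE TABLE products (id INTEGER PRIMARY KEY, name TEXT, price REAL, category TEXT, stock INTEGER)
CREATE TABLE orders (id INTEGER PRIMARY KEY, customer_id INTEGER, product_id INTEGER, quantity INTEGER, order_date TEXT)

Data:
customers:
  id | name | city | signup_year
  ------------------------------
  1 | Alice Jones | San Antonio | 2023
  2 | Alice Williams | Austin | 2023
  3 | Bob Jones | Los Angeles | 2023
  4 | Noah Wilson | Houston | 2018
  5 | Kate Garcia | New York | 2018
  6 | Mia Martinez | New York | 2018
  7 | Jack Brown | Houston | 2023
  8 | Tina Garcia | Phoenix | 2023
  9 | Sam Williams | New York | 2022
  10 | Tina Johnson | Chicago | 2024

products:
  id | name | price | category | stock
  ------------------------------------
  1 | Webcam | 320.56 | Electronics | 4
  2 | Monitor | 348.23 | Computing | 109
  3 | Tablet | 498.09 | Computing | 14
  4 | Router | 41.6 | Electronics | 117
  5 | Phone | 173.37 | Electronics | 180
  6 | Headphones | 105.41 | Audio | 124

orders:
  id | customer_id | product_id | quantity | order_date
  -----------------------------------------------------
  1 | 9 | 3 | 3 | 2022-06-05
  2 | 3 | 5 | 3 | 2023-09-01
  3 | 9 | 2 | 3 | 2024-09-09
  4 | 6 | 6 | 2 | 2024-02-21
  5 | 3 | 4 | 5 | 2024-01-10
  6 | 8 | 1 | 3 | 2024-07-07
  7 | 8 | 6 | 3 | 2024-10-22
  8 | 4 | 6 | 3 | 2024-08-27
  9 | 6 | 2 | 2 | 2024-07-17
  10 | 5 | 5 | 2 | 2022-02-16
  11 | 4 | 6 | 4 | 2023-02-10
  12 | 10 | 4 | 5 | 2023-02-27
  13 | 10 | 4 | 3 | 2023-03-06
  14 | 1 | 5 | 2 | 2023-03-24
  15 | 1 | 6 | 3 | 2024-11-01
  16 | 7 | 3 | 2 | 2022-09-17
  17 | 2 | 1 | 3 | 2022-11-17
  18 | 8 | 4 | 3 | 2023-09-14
SELECT MIN(signup_year) FROM customers

Execution result:
2018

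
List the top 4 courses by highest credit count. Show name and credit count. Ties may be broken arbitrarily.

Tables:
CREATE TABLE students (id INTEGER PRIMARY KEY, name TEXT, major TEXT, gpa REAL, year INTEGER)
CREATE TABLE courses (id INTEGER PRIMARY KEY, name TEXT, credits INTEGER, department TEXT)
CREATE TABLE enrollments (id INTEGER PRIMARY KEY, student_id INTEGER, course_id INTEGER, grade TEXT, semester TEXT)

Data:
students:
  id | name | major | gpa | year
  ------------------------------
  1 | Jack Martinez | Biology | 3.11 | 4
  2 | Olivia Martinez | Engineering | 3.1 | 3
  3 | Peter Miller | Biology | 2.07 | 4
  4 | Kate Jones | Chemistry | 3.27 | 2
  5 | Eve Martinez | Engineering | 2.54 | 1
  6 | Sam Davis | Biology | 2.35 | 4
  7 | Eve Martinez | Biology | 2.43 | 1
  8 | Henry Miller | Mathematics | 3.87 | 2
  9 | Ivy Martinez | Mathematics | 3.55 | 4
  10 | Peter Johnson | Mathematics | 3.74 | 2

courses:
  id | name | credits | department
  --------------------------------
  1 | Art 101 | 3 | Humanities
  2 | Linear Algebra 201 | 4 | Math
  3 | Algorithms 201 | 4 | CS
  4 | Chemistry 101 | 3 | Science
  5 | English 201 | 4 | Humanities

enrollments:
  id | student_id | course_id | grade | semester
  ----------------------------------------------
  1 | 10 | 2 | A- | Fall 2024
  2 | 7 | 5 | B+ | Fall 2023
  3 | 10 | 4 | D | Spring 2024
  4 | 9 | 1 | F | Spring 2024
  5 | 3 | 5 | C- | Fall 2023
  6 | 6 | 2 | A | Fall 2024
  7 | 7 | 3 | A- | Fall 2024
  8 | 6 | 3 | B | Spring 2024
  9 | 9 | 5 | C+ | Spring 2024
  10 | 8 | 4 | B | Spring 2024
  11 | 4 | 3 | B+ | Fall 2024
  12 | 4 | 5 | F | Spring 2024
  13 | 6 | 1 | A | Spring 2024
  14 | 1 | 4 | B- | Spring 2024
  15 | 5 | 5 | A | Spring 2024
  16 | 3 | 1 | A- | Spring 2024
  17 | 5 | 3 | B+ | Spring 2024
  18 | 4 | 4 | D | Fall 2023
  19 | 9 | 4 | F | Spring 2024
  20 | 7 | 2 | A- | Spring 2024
SELECT name, credits FROM courses ORDER BY credits DESC LIMIT 4

Execution result:
name | credits
Linear Algebra 201 | 4
Algorithms 201 | 4
English 201 | 4
Art 101 | 3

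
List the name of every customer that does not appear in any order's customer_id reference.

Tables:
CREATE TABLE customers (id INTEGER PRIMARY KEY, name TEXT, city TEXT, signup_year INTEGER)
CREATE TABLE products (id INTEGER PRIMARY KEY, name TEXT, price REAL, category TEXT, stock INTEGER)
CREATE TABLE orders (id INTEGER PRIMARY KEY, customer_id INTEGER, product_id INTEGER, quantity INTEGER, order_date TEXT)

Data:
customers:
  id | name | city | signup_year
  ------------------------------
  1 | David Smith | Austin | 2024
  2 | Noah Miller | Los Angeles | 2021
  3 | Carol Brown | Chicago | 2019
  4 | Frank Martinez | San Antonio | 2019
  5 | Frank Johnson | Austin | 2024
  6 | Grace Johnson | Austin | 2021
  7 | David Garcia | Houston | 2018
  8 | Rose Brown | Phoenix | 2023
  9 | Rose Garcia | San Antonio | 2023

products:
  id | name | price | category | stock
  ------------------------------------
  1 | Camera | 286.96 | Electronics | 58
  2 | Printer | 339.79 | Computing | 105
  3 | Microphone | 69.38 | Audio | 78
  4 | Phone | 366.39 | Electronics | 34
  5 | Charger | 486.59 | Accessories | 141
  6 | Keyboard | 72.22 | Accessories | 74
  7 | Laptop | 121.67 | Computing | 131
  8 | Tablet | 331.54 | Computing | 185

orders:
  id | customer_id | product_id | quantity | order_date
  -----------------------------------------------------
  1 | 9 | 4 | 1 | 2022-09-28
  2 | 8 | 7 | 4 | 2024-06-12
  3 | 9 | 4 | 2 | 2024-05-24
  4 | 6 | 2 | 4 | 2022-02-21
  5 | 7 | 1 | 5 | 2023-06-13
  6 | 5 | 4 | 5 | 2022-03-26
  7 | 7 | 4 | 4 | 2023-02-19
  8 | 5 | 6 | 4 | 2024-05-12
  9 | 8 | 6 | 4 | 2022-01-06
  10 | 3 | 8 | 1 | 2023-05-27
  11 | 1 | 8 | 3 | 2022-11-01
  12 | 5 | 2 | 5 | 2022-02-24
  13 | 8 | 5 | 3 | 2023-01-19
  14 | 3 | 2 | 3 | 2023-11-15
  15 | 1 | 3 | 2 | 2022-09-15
SELECT p.name FROM customers p LEFT JOIN orders c ON c.customer_id = p.id WHERE c.id IS NULL

Execution result:
name
Noah Miller
Frank Martinez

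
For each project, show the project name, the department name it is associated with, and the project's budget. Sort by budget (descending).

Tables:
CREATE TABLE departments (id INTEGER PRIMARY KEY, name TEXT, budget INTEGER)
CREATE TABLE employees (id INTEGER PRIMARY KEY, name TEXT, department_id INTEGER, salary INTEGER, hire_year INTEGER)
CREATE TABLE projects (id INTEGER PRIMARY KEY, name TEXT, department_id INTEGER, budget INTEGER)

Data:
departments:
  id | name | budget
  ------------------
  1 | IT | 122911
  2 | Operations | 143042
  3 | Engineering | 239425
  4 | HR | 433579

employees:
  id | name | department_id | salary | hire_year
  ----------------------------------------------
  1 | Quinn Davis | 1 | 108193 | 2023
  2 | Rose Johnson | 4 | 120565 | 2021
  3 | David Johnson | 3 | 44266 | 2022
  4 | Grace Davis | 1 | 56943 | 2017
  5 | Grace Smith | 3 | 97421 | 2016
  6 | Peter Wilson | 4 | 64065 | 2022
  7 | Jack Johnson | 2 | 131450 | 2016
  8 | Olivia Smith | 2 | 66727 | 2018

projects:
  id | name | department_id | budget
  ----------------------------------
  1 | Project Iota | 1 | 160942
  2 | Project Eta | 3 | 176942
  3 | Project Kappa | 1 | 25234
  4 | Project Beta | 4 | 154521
SELECT c.name, p.name AS department, c.budget FROM projects c JOIN departments p ON c.department_id = p.id ORDER BY c.budget DESC

Execution result:
name | department | budget
Project Eta | Engineering | 176942
Project Iota | IT | 160942
Project Beta | HR | 154521
Project Kappa | IT | 25234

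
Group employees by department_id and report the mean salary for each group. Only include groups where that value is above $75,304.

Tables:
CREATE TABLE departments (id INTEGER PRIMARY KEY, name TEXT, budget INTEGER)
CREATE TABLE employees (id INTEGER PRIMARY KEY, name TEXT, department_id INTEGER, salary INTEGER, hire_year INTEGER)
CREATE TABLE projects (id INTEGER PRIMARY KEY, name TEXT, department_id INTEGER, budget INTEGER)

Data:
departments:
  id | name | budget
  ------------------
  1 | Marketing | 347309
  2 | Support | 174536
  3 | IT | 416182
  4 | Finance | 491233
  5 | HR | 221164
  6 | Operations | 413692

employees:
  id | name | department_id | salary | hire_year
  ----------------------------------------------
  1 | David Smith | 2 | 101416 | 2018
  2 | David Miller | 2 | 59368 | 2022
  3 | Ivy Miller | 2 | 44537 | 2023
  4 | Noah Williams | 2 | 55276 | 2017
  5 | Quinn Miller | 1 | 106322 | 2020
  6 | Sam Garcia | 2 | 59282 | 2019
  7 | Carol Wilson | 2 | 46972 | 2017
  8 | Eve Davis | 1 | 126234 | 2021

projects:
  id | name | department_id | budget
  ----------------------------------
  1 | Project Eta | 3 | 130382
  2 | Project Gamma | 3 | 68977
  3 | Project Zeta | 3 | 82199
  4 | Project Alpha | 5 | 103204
SELECT department_id, AVG(salary) AS avg_salary FROM employees GROUP BY department_id HAVING AVG(salary) > 75304

Execution result:
department_id | avg_salary
1 | 116278.00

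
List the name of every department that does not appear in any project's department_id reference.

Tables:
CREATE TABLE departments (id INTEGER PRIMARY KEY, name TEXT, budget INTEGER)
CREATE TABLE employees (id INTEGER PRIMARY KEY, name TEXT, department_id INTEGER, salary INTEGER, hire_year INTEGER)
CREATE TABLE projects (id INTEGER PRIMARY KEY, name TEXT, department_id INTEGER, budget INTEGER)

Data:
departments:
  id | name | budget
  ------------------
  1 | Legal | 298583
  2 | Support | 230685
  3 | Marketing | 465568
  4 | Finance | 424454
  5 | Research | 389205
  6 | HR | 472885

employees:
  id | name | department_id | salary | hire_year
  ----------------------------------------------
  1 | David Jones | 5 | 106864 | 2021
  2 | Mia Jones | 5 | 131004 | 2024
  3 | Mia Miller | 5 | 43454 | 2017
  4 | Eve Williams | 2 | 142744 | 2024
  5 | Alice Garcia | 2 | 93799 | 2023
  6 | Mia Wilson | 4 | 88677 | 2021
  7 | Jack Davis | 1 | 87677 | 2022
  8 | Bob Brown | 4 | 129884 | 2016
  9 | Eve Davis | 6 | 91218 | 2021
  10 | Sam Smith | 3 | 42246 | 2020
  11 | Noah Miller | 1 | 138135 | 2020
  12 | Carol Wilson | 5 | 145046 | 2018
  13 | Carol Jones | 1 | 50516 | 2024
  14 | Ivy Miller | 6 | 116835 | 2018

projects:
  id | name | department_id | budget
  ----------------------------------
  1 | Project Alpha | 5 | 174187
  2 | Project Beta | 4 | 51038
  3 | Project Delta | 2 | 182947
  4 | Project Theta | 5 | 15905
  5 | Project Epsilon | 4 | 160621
SELECT p.name FROM departments p LEFT JOIN projects c ON c.department_id = p.id WHERE c.id IS NULL

Execution result:
name
Legal
Marketing
HR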